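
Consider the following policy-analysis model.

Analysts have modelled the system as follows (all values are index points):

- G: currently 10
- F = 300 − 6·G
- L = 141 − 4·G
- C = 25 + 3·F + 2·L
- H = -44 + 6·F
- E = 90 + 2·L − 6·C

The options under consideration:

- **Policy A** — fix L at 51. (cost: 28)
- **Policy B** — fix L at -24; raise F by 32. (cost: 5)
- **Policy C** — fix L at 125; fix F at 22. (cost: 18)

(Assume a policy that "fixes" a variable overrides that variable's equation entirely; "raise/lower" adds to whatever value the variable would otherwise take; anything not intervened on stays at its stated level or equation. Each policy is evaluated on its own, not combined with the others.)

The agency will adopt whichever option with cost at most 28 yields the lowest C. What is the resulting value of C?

341

Policy A (L := 51):
  G = 10
  F = 300 − 6·10 = 240
  L = 51
  C = 25 + 3·240 + 2·51 = 847
Policy B (L := -24, F + 32):
  G = 10
  F = 300 − 6·10 (+32 from intervention) = 272
  L = -24
  C = 25 + 3·272 + 2·(-24) = 793
Policy C (L := 125, F := 22):
  G = 10
  F = 22
  L = 125
  C = 25 + 3·22 + 2·125 = 341
Comparing — Policy A: C=847, Policy B: C=793, Policy C: C=341. Lowest is 341 (Policy C).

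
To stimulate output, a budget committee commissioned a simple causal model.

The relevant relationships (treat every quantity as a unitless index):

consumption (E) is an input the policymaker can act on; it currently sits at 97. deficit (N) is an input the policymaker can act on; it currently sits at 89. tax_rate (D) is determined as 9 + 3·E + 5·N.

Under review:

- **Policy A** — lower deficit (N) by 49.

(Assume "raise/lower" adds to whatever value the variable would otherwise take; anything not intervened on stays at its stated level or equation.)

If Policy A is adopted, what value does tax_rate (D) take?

500

Policy A (N − 49):
  E = 97
  N = 89 − 49 = 40
  D = 9 + 3·97 + 5·40 = 500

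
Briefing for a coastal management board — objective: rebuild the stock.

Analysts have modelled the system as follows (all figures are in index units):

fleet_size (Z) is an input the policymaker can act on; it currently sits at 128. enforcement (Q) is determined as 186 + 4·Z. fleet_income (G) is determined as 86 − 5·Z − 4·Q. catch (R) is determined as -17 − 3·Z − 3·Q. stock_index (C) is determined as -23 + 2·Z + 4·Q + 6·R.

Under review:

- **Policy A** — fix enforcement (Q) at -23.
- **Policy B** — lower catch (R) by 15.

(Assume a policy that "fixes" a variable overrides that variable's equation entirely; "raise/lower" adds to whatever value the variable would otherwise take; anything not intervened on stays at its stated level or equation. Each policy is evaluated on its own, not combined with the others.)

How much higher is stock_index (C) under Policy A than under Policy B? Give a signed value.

Policy A (Q := -23):
  Z = 128
  Q = -23
  R = -17 − 3·128 − 3·(-23) = -332
  C = -23 + 2·128 + 4·(-23) + 6·(-332) = -1851
Policy B (R − 15):
  Z = 128
  Q = 186 + 4·128 = 698
  R = -17 − 3·128 − 3·698 (−15 from intervention) = -2510
  C = -23 + 2·128 + 4·698 + 6·(-2510) = -12035
C: -1851 − (-12035) = 10184

10184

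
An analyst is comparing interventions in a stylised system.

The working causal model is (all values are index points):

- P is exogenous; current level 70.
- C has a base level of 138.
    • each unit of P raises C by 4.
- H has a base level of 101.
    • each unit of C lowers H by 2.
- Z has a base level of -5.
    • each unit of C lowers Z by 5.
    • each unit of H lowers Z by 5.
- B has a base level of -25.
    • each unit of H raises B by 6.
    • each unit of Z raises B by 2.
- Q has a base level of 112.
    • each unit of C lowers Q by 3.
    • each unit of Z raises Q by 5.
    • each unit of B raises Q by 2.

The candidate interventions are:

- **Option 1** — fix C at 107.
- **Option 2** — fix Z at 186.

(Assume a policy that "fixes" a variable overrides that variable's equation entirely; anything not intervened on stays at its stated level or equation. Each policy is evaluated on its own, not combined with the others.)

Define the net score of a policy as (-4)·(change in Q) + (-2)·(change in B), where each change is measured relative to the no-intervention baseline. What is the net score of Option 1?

Baseline:
  P = 70
  C = 138 + 4·70 = 418
  H = 101 − 2·418 = -735
  Z = -5 − 5·418 − 5·(-735) = 1580
  B = -25 + 6·(-735) + 2·1580 = -1275
  Q = 112 − 3·418 + 5·1580 + 2·(-1275) = 4208
Option 1 (C := 107):
  P = 70
  C = 107
  H = 101 − 2·107 = -113
  Z = -5 − 5·107 − 5·(-113) = 25
  B = -25 + 6·(-113) + 2·25 = -653
  Q = 112 − 3·107 + 5·25 + 2·(-653) = -1390
ΔQ = -1390 − 4208 = -5598; ΔB = -653 − (-1275) = 622
Score = (-4)·(-5598) + (-2)·622 = 21148

21148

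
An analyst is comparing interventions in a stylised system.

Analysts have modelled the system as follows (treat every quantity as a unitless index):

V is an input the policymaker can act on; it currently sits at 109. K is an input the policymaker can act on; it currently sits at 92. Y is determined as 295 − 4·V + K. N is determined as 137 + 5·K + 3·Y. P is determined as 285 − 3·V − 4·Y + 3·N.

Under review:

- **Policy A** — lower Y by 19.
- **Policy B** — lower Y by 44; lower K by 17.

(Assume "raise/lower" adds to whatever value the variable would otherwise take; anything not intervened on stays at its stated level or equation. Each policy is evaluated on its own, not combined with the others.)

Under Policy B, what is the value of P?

944

Policy B (Y − 44, K − 17):
  V = 109
  K = 92 − 17 = 75
  Y = 295 − 4·109 + 75 (−44 from intervention) = -110
  N = 137 + 5·75 + 3·(-110) = 182
  P = 285 − 3·109 − 4·(-110) + 3·182 = 944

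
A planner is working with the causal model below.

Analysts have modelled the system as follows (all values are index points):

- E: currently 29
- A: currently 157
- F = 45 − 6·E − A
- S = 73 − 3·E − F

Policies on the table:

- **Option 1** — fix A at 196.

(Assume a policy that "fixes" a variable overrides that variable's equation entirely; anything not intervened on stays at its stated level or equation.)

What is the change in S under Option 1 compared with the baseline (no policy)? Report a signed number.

Baseline:
  E = 29
  A = 157
  F = 45 − 6·29 − 157 = -286
  S = 73 − 3·29 − (-286) = 272
Option 1 (A := 196):
  E = 29
  A = 196
  F = 45 − 6·29 − 196 = -325
  S = 73 − 3·29 − (-325) = 311
Change in S: 311 − 272 = 39

39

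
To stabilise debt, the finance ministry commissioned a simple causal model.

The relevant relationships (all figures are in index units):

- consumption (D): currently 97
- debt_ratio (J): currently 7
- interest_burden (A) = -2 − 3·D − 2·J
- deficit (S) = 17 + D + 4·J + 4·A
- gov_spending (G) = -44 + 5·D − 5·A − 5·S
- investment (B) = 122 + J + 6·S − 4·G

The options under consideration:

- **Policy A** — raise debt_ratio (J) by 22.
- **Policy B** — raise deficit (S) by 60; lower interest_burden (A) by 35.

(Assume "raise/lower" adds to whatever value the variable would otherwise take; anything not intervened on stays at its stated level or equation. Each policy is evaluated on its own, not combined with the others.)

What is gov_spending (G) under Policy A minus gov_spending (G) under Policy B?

85

Policy A (J + 22):
  D = 97
  J = 7 + 22 = 29
  A = -2 − 3·97 − 2·29 = -351
  S = 17 + 97 + 4·29 + 4·(-351) = -1174
  G = -44 + 5·97 − 5·(-351) − 5·(-1174) = 8066
Policy B (S + 60, A − 35):
  D = 97
  J = 7
  A = -2 − 3·97 − 2·7 (−35 from intervention) = -342
  S = 17 + 97 + 4·7 + 4·(-342) (+60 from intervention) = -1166
  G = -44 + 5·97 − 5·(-342) − 5·(-1166) = 7981
G: 8066 − 7981 = 85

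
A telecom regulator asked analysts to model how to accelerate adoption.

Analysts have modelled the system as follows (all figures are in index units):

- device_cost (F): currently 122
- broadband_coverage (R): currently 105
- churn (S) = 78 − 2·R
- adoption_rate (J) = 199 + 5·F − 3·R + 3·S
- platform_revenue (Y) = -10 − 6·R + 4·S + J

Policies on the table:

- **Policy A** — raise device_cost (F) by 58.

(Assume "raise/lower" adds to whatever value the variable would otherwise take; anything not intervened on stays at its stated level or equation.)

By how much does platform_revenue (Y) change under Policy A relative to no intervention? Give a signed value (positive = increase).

Baseline:
  F = 122
  R = 105
  S = 78 − 2·105 = -132
  J = 199 + 5·122 − 3·105 + 3·(-132) = 98
  Y = -10 − 6·105 + 4·(-132) + 98 = -1070
Policy A (F + 58):
  F = 122 + 58 = 180
  R = 105
  S = 78 − 2·105 = -132
  J = 199 + 5·180 − 3·105 + 3·(-132) = 388
  Y = -10 − 6·105 + 4·(-132) + 388 = -780
Change in Y: -780 − (-1070) = 290

290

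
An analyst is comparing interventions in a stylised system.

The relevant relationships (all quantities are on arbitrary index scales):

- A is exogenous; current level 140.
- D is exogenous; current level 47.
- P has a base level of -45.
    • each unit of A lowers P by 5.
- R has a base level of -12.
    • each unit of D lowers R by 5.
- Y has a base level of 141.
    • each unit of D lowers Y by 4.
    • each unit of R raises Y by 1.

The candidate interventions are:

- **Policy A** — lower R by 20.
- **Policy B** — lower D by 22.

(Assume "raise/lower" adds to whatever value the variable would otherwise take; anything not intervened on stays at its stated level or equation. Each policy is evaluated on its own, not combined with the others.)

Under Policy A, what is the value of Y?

-314

Policy A (R − 20):
  D = 47
  R = -12 − 5·47 (−20 from intervention) = -267
  Y = 141 − 4·47 + (-267) = -314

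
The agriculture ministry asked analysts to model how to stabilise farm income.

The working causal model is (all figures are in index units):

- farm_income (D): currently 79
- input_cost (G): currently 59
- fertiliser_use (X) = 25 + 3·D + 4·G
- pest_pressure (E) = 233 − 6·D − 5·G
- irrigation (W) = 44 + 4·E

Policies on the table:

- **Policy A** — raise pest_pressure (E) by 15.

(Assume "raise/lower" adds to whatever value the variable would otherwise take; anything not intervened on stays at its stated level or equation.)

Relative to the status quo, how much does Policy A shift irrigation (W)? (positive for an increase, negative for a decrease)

60

Baseline:
  D = 79
  G = 59
  E = 233 − 6·79 − 5·59 = -536
  W = 44 + 4·(-536) = -2100
Policy A (E + 15):
  D = 79
  G = 59
  E = 233 − 6·79 − 5·59 (+15 from intervention) = -521
  W = 44 + 4·(-521) = -2040
Change in W: -2040 − (-2100) = 60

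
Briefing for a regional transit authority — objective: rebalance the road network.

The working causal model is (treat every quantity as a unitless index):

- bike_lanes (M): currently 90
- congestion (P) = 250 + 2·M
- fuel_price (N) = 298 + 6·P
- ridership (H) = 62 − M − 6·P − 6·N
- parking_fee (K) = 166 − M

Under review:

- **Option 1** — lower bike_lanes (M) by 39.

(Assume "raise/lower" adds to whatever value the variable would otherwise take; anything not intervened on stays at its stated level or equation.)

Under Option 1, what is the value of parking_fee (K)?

115

Option 1 (M − 39):
  M = 90 − 39 = 51
  K = 166 − 51 = 115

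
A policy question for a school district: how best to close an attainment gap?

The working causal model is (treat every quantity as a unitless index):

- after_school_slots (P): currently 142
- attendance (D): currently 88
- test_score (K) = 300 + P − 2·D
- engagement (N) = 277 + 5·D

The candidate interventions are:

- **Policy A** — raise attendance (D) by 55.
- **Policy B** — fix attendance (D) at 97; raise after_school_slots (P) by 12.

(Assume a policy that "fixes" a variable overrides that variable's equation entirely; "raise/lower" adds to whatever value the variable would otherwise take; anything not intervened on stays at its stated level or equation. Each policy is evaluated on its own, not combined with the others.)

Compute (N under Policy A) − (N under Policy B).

Policy A (D + 55):
  D = 88 + 55 = 143
  N = 277 + 5·143 = 992
Policy B (D := 97, P + 12):
  D = 97
  N = 277 + 5·97 = 762
N: 992 − 762 = 230

230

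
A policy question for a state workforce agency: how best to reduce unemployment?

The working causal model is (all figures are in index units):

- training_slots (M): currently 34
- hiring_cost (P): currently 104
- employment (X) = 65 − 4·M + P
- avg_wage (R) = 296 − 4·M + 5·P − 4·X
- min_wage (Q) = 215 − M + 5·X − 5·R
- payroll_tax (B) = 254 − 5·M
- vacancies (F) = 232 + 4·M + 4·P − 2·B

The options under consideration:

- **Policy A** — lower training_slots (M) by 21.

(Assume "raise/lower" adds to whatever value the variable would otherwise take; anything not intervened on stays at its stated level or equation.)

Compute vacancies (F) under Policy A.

322

Policy A (M − 21):
  M = 34 − 21 = 13
  P = 104
  B = 254 − 5·13 = 189
  F = 232 + 4·13 + 4·104 − 2·189 = 322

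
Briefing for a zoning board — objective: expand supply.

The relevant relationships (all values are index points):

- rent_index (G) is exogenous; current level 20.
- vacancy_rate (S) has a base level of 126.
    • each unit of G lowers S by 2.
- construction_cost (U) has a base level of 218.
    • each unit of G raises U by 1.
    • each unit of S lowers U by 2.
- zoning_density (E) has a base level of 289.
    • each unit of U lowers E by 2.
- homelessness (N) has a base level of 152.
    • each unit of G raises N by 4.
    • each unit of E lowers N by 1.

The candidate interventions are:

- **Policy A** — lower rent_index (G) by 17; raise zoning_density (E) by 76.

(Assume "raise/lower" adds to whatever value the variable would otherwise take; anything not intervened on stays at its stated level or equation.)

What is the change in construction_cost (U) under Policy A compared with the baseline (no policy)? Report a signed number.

-85

Baseline:
  G = 20
  S = 126 − 2·20 = 86
  U = 218 + 20 − 2·86 = 66
Policy A (G − 17, E + 76):
  G = 20 − 17 = 3
  S = 126 − 2·3 = 120
  U = 218 + 3 − 2·120 = -19
Change in U: -19 − 66 = -85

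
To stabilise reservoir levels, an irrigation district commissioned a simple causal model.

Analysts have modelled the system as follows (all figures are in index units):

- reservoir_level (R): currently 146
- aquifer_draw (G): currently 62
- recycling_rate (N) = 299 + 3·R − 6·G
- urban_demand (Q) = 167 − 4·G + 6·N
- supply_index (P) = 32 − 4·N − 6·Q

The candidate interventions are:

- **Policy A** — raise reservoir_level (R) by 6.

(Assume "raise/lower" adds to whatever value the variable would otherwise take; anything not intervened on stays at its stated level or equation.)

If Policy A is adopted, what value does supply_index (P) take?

Policy A (R + 6):
  R = 146 + 6 = 152
  G = 62
  N = 299 + 3·152 − 6·62 = 383
  Q = 167 − 4·62 + 6·383 = 2217
  P = 32 − 4·383 − 6·2217 = -14802

-14802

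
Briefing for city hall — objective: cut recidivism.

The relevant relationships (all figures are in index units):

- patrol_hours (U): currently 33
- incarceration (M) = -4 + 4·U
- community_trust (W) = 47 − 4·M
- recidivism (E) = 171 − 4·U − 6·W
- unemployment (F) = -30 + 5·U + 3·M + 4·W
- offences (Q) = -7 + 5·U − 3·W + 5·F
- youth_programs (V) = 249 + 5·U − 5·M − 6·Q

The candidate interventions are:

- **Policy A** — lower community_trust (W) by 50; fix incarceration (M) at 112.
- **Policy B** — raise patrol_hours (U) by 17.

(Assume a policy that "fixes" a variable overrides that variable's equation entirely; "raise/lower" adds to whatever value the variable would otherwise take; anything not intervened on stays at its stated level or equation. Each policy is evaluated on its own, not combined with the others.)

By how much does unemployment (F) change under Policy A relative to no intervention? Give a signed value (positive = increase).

Baseline:
  U = 33
  M = -4 + 4·33 = 128
  W = 47 − 4·128 = -465
  F = -30 + 5·33 + 3·128 + 4·(-465) = -1341
Policy A (W − 50, M := 112):
  U = 33
  M = 112
  W = 47 − 4·112 (−50 from intervention) = -451
  F = -30 + 5·33 + 3·112 + 4·(-451) = -1333
Change in F: -1333 − (-1341) = 8

8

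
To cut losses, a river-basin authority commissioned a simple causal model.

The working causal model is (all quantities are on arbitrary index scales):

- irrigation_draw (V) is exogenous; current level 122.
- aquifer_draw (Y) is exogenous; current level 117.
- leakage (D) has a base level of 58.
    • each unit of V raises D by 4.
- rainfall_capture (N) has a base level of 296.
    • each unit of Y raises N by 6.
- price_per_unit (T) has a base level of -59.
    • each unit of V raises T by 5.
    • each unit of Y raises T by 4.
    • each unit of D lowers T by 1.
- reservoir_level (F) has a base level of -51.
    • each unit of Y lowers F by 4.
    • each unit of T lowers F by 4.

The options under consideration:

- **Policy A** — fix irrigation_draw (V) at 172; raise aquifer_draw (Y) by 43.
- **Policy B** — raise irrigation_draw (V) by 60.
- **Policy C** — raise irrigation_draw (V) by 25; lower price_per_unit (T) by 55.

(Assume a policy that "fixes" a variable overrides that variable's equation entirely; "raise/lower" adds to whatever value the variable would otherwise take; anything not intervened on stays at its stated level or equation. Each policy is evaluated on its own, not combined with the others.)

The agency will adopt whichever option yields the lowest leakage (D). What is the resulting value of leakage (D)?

Policy A (V := 172, Y + 43):
  V = 172
  D = 58 + 4·172 = 746
Policy B (V + 60):
  V = 122 + 60 = 182
  D = 58 + 4·182 = 786
Policy C (V + 25, T − 55):
  V = 122 + 25 = 147
  D = 58 + 4·147 = 646
Comparing — Policy A: D=746, Policy B: D=786, Policy C: D=646. Lowest is 646 (Policy C).

646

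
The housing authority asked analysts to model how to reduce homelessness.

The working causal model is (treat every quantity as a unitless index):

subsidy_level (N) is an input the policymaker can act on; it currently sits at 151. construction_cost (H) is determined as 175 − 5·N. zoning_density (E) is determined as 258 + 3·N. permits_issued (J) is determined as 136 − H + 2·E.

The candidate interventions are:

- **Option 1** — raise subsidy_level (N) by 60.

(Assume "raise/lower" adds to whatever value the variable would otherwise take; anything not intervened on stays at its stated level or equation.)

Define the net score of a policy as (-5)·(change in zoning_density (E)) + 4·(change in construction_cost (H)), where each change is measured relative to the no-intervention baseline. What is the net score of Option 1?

-2100

Baseline:
  N = 151
  H = 175 − 5·151 = -580
  E = 258 + 3·151 = 711
Option 1 (N + 60):
  N = 151 + 60 = 211
  H = 175 − 5·211 = -880
  E = 258 + 3·211 = 891
ΔE = 891 − 711 = 180; ΔH = -880 − (-580) = -300
Score = (-5)·180 + 4·(-300) = -2100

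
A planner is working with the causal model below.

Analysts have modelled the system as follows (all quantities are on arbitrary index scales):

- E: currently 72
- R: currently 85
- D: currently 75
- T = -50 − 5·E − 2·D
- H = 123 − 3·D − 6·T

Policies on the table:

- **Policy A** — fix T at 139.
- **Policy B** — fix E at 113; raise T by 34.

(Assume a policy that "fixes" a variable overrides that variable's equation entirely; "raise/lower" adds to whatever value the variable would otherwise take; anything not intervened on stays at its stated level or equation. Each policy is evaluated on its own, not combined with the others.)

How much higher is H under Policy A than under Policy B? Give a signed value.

-5220

Policy A (T := 139):
  E = 72
  D = 75
  T = 139
  H = 123 − 3·75 − 6·139 = -936
Policy B (E := 113, T + 34):
  E = 113
  D = 75
  T = -50 − 5·113 − 2·75 (+34 from intervention) = -731
  H = 123 − 3·75 − 6·(-731) = 4284
H: -936 − 4284 = -5220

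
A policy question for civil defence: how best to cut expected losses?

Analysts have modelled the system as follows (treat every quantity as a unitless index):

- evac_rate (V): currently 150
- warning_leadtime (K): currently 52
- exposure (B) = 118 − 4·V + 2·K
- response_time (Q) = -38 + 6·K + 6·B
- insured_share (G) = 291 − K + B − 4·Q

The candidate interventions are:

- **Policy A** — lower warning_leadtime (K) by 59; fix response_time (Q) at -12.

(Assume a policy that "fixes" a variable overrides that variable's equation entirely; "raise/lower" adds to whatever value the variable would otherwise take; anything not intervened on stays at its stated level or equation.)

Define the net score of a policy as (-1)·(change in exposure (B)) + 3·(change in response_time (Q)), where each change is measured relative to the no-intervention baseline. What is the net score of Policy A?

6064

Baseline:
  V = 150
  K = 52
  B = 118 − 4·150 + 2·52 = -378
  Q = -38 + 6·52 + 6·(-378) = -1994
Policy A (K − 59, Q := -12):
  V = 150
  K = 52 − 59 = -7
  B = 118 − 4·150 + 2·(-7) = -496
  Q = -12
ΔB = -496 − (-378) = -118; ΔQ = -12 − (-1994) = 1982
Score = (-1)·(-118) + 3·1982 = 6064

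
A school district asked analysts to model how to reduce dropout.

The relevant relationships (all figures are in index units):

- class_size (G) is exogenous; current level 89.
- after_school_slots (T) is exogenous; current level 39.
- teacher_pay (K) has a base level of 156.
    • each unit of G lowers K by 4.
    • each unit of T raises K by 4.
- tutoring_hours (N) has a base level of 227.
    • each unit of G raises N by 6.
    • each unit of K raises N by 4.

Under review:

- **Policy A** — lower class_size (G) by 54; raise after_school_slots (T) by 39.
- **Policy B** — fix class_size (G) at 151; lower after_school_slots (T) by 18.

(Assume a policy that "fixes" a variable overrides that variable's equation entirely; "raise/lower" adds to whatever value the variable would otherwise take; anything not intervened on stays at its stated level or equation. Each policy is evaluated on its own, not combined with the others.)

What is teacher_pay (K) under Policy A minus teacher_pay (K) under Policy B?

Policy A (G − 54, T + 39):
  G = 89 − 54 = 35
  T = 39 + 39 = 78
  K = 156 − 4·35 + 4·78 = 328
Policy B (G := 151, T − 18):
  G = 151
  T = 39 − 18 = 21
  K = 156 − 4·151 + 4·21 = -364
K: 328 − (-364) = 692

692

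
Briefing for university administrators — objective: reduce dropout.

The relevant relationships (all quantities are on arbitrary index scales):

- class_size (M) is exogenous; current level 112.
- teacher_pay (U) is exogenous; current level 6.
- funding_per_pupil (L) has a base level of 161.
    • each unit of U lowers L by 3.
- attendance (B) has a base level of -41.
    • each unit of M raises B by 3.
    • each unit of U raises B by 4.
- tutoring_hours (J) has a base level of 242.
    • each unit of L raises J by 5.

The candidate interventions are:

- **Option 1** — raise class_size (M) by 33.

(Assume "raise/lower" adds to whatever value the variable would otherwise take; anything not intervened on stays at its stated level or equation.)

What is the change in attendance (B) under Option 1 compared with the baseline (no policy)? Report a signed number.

Baseline:
  M = 112
  U = 6
  B = -41 + 3·112 + 4·6 = 319
Option 1 (M + 33):
  M = 112 + 33 = 145
  U = 6
  B = -41 + 3·145 + 4·6 = 418
Change in B: 418 − 319 = 99

99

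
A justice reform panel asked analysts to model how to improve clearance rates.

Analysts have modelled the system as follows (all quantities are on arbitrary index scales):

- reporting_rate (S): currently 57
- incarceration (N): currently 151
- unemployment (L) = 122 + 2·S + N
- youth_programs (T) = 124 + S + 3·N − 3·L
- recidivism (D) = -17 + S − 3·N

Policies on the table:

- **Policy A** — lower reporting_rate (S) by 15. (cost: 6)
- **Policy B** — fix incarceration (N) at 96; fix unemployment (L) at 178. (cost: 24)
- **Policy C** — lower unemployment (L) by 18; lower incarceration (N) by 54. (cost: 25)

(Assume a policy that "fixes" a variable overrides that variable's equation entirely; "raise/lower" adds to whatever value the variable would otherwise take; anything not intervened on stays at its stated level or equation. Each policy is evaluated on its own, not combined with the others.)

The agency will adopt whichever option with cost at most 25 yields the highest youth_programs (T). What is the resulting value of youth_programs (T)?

-65

Policy A (S − 15):
  S = 57 − 15 = 42
  N = 151
  L = 122 + 2·42 + 151 = 357
  T = 124 + 42 + 3·151 − 3·357 = -452
Policy B (N := 96, L := 178):
  S = 57
  N = 96
  L = 178
  T = 124 + 57 + 3·96 − 3·178 = -65
Policy C (L − 18, N − 54):
  S = 57
  N = 151 − 54 = 97
  L = 122 + 2·57 + 97 (−18 from intervention) = 315
  T = 124 + 57 + 3·97 − 3·315 = -473
Comparing — Policy A: T=-452, Policy B: T=-65, Policy C: T=-473. Highest is -65 (Policy B).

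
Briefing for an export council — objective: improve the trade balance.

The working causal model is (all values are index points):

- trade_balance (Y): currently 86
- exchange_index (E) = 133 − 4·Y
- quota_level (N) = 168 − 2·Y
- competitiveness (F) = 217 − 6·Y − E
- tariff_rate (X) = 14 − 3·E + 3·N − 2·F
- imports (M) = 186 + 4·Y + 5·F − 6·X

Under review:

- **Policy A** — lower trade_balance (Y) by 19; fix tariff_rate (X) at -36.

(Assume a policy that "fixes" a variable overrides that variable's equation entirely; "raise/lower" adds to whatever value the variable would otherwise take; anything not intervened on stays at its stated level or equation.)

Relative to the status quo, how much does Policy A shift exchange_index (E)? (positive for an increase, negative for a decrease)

Baseline:
  Y = 86
  E = 133 − 4·86 = -211
Policy A (Y − 19, X := -36):
  Y = 86 − 19 = 67
  E = 133 − 4·67 = -135
Change in E: -135 − (-211) = 76

76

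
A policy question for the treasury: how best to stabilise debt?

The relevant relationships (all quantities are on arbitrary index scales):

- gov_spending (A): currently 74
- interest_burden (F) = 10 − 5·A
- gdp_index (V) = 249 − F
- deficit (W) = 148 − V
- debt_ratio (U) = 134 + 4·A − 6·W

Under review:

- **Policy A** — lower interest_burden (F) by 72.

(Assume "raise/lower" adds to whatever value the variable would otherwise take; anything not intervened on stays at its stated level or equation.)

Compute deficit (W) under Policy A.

-533

Policy A (F − 72):
  A = 74
  F = 10 − 5·74 (−72 from intervention) = -432
  V = 249 − (-432) = 681
  W = 148 − 681 = -533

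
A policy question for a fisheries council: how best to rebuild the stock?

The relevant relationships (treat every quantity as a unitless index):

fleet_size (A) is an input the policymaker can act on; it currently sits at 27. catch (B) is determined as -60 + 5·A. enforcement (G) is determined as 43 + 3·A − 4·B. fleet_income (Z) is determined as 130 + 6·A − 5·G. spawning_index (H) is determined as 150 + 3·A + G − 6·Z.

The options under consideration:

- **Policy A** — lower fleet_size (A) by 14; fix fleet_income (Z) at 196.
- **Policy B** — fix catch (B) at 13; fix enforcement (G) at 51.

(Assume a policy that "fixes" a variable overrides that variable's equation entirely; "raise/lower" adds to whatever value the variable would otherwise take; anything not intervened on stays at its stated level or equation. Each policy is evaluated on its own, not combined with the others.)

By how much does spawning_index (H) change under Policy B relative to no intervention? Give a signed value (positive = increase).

Baseline:
  A = 27
  B = -60 + 5·27 = 75
  G = 43 + 3·27 − 4·75 = -176
  Z = 130 + 6·27 − 5·(-176) = 1172
  H = 150 + 3·27 + (-176) − 6·1172 = -6977
Policy B (B := 13, G := 51):
  A = 27
  B = 13
  G = 51
  Z = 130 + 6·27 − 5·51 = 37
  H = 150 + 3·27 + 51 − 6·37 = 60
Change in H: 60 − (-6977) = 7037

7037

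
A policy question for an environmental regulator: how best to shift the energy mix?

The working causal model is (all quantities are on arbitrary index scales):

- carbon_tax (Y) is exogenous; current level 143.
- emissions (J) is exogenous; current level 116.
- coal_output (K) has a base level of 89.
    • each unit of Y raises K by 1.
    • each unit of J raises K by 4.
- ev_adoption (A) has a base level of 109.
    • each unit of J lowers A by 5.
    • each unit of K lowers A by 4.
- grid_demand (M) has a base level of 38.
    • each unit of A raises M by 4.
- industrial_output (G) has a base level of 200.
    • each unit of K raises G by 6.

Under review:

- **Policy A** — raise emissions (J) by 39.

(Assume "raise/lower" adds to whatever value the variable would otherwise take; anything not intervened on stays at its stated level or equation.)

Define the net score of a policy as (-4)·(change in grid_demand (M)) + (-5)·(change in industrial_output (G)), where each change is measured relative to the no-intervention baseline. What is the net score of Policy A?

Baseline:
  Y = 143
  J = 116
  K = 89 + 143 + 4·116 = 696
  A = 109 − 5·116 − 4·696 = -3255
  M = 38 + 4·(-3255) = -12982
  G = 200 + 6·696 = 4376
Policy A (J + 39):
  Y = 143
  J = 116 + 39 = 155
  K = 89 + 143 + 4·155 = 852
  A = 109 − 5·155 − 4·852 = -4074
  M = 38 + 4·(-4074) = -16258
  G = 200 + 6·852 = 5312
ΔM = -16258 − (-12982) = -3276; ΔG = 5312 − 4376 = 936
Score = (-4)·(-3276) + (-5)·936 = 8424

8424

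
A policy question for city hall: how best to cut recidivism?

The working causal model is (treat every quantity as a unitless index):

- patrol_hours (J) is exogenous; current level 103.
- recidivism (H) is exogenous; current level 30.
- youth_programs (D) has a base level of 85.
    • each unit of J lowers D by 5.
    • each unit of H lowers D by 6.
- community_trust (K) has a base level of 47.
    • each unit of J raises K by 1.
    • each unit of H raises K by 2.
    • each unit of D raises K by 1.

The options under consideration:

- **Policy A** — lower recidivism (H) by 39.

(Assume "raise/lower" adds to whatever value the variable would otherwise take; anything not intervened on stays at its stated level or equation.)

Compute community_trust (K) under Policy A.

-244

Policy A (H − 39):
  J = 103
  H = 30 − 39 = -9
  D = 85 − 5·103 − 6·(-9) = -376
  K = 47 + 103 + 2·(-9) + (-376) = -244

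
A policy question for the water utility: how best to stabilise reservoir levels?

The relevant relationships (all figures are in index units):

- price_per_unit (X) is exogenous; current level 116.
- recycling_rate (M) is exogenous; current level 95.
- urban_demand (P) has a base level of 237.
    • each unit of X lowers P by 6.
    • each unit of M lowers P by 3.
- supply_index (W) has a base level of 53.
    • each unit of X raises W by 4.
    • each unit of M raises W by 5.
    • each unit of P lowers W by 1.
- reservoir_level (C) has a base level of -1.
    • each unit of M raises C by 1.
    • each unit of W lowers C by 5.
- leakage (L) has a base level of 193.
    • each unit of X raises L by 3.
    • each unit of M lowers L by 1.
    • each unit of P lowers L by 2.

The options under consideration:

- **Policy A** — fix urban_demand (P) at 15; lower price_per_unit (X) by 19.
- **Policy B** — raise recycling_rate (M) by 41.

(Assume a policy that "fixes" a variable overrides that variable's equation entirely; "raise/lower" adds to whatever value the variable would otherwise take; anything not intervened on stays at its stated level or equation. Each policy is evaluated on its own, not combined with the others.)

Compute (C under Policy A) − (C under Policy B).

5774

Policy A (P := 15, X − 19):
  X = 116 − 19 = 97
  M = 95
  P = 15
  W = 53 + 4·97 + 5·95 − 15 = 901
  C = -1 + 95 − 5·901 = -4411
Policy B (M + 41):
  X = 116
  M = 95 + 41 = 136
  P = 237 − 6·116 − 3·136 = -867
  W = 53 + 4·116 + 5·136 − (-867) = 2064
  C = -1 + 136 − 5·2064 = -10185
C: -4411 − (-10185) = 5774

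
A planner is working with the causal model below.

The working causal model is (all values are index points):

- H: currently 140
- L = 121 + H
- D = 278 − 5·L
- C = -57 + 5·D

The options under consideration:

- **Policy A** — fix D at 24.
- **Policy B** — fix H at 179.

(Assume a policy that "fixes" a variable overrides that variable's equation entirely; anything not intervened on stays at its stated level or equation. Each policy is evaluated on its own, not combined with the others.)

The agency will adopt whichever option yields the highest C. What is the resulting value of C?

Policy A (D := 24):
  H = 140
  L = 121 + 140 = 261
  D = 24
  C = -57 + 5·24 = 63
Policy B (H := 179):
  H = 179
  L = 121 + 179 = 300
  D = 278 − 5·300 = -1222
  C = -57 + 5·(-1222) = -6167
Comparing — Policy A: C=63, Policy B: C=-6167. Highest is 63 (Policy A).

63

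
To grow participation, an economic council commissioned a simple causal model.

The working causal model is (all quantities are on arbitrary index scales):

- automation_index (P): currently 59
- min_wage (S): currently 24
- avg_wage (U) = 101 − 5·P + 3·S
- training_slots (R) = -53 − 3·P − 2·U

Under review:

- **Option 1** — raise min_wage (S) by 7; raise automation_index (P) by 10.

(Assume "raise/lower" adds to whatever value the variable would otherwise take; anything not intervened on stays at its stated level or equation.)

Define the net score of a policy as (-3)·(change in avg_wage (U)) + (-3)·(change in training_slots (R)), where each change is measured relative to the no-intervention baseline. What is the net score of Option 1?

Baseline:
  P = 59
  S = 24
  U = 101 − 5·59 + 3·24 = -122
  R = -53 − 3·59 − 2·(-122) = 14
Option 1 (S + 7, P + 10):
  P = 59 + 10 = 69
  S = 24 + 7 = 31
  U = 101 − 5·69 + 3·31 = -151
  R = -53 − 3·69 − 2·(-151) = 42
ΔU = -151 − (-122) = -29; ΔR = 42 − 14 = 28
Score = (-3)·(-29) + (-3)·28 = 3

3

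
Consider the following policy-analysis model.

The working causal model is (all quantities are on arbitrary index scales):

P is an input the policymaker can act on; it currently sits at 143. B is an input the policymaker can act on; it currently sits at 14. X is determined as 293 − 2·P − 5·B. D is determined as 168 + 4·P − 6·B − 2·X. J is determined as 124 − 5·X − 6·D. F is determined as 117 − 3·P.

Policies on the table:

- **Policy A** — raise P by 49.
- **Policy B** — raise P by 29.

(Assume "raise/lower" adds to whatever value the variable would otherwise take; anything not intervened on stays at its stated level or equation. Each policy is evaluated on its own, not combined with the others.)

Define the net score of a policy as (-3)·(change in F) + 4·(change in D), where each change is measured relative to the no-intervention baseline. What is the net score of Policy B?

Baseline:
  P = 143
  B = 14
  X = 293 − 2·143 − 5·14 = -63
  D = 168 + 4·143 − 6·14 − 2·(-63) = 782
  F = 117 − 3·143 = -312
Policy B (P + 29):
  P = 143 + 29 = 172
  B = 14
  X = 293 − 2·172 − 5·14 = -121
  D = 168 + 4·172 − 6·14 − 2·(-121) = 1014
  F = 117 − 3·172 = -399
ΔF = -399 − (-312) = -87; ΔD = 1014 − 782 = 232
Score = (-3)·(-87) + 4·232 = 1189

1189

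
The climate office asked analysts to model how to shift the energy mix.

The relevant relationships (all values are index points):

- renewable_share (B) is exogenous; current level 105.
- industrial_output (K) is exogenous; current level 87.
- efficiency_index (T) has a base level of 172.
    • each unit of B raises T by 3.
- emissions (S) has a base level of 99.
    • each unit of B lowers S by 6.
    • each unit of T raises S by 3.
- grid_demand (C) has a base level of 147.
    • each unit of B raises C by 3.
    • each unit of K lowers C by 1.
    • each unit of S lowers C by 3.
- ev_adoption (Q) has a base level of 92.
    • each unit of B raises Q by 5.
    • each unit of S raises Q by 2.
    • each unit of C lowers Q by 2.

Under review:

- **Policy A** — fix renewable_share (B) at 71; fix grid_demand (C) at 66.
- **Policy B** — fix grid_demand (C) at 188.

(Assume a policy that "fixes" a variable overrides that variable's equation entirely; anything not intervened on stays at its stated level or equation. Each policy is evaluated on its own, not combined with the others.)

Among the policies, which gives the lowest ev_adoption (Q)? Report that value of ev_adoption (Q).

Policy A (B := 71, C := 66):
  B = 71
  K = 87
  T = 172 + 3·71 = 385
  S = 99 − 6·71 + 3·385 = 828
  C = 66
  Q = 92 + 5·71 + 2·828 − 2·66 = 1971
Policy B (C := 188):
  B = 105
  K = 87
  T = 172 + 3·105 = 487
  S = 99 − 6·105 + 3·487 = 930
  C = 188
  Q = 92 + 5·105 + 2·930 − 2·188 = 2101
Comparing — Policy A: Q=1971, Policy B: Q=2101. Lowest is 1971 (Policy A).

1971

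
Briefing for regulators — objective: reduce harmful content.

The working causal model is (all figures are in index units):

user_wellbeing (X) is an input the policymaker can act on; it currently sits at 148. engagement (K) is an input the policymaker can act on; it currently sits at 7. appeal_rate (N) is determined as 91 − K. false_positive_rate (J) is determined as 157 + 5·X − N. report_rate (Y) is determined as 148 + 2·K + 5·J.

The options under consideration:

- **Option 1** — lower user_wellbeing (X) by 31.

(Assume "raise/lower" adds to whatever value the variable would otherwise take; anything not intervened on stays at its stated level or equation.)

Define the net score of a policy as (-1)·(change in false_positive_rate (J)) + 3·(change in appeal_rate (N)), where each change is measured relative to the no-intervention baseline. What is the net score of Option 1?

155

Baseline:
  X = 148
  K = 7
  N = 91 − 7 = 84
  J = 157 + 5·148 − 84 = 813
Option 1 (X − 31):
  X = 148 − 31 = 117
  K = 7
  N = 91 − 7 = 84
  J = 157 + 5·117 − 84 = 658
ΔJ = 658 − 813 = -155; ΔN = 84 − 84 = 0
Score = (-1)·(-155) + 3·0 = 155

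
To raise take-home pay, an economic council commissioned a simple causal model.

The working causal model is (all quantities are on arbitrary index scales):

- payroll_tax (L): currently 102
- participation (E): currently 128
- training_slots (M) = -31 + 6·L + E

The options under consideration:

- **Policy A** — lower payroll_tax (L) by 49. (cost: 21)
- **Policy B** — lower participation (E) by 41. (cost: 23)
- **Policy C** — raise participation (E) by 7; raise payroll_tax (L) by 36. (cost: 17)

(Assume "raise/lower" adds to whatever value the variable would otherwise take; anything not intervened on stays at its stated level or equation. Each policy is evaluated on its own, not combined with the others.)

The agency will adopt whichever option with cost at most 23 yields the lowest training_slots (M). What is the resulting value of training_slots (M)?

Policy A (L − 49):
  L = 102 − 49 = 53
  E = 128
  M = -31 + 6·53 + 128 = 415
Policy B (E − 41):
  L = 102
  E = 128 − 41 = 87
  M = -31 + 6·102 + 87 = 668
Policy C (E + 7, L + 36):
  L = 102 + 36 = 138
  E = 128 + 7 = 135
  M = -31 + 6·138 + 135 = 932
Comparing — Policy A: M=415, Policy B: M=668, Policy C: M=932. Lowest is 415 (Policy A).

415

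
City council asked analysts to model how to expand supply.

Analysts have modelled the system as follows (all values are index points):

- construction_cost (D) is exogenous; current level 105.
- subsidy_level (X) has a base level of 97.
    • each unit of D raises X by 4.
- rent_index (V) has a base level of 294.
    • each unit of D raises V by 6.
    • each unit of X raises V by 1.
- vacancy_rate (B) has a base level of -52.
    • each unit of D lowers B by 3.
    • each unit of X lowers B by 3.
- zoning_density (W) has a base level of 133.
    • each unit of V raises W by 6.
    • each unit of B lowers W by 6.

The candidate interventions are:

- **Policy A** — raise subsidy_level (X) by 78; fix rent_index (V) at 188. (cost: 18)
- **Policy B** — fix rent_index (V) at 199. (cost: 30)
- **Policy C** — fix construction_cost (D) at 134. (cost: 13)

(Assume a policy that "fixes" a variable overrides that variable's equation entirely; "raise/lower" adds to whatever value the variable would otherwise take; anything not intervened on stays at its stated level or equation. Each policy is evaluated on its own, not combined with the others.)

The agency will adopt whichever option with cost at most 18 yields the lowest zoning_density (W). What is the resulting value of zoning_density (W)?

14173

Policy A (X + 78, V := 188):
  D = 105
  X = 97 + 4·105 (+78 from intervention) = 595
  V = 188
  B = -52 − 3·105 − 3·595 = -2152
  W = 133 + 6·188 − 6·(-2152) = 14173
Policy C (D := 134):
  D = 134
  X = 97 + 4·134 = 633
  V = 294 + 6·134 + 633 = 1731
  B = -52 − 3·134 − 3·633 = -2353
  W = 133 + 6·1731 − 6·(-2353) = 24637
Comparing — Policy A: W=14173, Policy C: W=24637. Lowest is 14173 (Policy A).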